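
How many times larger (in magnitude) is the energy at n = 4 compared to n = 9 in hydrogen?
5.0625

Using E_n = -13.6057 Z² / n² eV with Z = 1:

E_4 = -13.6057 / 4² = -13.6057 / 16 = -0.8503562500 eV
E_9 = -13.6057 / 9² = -13.6057 / 81 = -0.1679716049 eV

The ratio is:
E_4/E_9 = (-0.8503562500) / (-0.1679716049)
E_4/E_9 = (-13.6057/16) / (-13.6057/81)
E_4/E_9 = 81/16
E_4/E_9 = 5.0625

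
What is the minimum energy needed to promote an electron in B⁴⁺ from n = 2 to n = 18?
83.99 eV

The energy levels of a hydrogen-like atom are E_n = -13.6057 Z² eV / n².

Energy at n = 2: E_2 = -13.6057 × 5² / 2² = -85.03563 eV
Energy at n = 18: E_18 = -13.6057 × 5² / 18² = -1.04982 eV

The excitation energy is the difference:
ΔE = E_18 - E_2
ΔE = -1.04982 - (-85.03563)
ΔE = 83.99 eV

Since this is positive, energy must be absorbed (photon absorption).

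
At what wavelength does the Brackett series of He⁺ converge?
364.50605 nm

The series limit corresponds to the transition from n = ∞ to n = 4.
This is the highest energy (shortest wavelength) transition in the Brackett series.

E_∞ = 0 eV
E_4 = -13.6057 × 2² / 4² = -3.401425000 eV

Energy at series limit:
ΔE = E_∞ - E_4 = 0 - (-3.401425000) = 3.401425000 eV
λ = hc/E = 1239.84 eV·nm / 3.401425000 eV = 364.50605 nm

This energy equals the ionization energy from the n = 4 state of He⁺.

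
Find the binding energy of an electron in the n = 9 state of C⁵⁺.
6.04698 eV

The ionization energy is the energy needed to remove the electron completely (n → ∞).

For a hydrogen-like ion with Z = 6, E_n = -13.6057 Z² / n² eV.

At n = 9: E_9 = -13.6057 × 6² / 9² = -6.04697778 eV
At n = ∞: E_∞ = 0 eV

Ionization energy = E_∞ - E_9 = 0 - (-6.04697778) = 6.04697778 eV
Ionization energy ≈ 6.04698 eV

This is also called the binding energy of the electron in state n = 9.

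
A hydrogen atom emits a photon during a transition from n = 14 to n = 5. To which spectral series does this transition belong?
Pfund series

The spectral series in hydrogen are named based on the final (lower) energy level:
- Lyman series: n_final = 1 (ultraviolet)
- Balmer series: n_final = 2 (visible/near-UV)
- Paschen series: n_final = 3 (infrared)
- Brackett series: n_final = 4 (infrared)
- Pfund series: n_final = 5 (far infrared)

Since this transition ends at n = 5, it belongs to the Pfund series.

For reference, this 14 → 5 line has photon energy
ΔE = 13.6057 eV × (1/5² - 1/14²) = 0.4748111633 eV,
corresponding to wavelength λ = hc/ΔE = 1239.84 eV·nm / 0.4748111633 eV = 2611.2276 nm in the far infrared region.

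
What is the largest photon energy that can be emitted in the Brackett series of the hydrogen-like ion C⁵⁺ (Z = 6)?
30.61283 eV

The series limit corresponds to the transition from n = ∞ to n = 4.
This is the highest energy (shortest wavelength) transition in the Brackett series.

E_∞ = 0 eV
E_4 = -13.6057 × 6² / 4² = -30.61283 eV

Energy at series limit:
ΔE = E_∞ - E_4 = 0 - (-30.61283) = 30.61283 eV

This energy equals the ionization energy from the n = 4 state of C⁵⁺.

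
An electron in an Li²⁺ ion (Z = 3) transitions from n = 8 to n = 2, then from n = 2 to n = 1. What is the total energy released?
120.538 eV

The energy levels of Li²⁺ are E_n = -13.6057 × 3² / n² eV.

First transition (8 → 2):
ΔE₁ = |E_2 - E_8|
ΔE₁ = |-30.612825000 - (-1.913301563)| = 28.699523 eV

Second transition (2 → 1):
ΔE₂ = |E_1 - E_2|
ΔE₂ = |-122.451300000 - (-30.612825000)| = 91.838475 eV

Total energy released:
E_total = ΔE₁ + ΔE₂ = 28.699523 + 91.838475 = 120.538 eV

Note: This equals the direct transition 8 → 1: 120.538 eV ✓
Energy is conserved regardless of the path taken.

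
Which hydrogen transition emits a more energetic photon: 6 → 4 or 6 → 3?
6 → 3

Calculate the energy for each transition:

Transition 6 → 4:
ΔE₁ = |E_4 - E_6| = |-13.6057/4² - (-13.6057/6²)|
ΔE₁ = |-0.850356250 - (-0.377936111)| = 0.472420 eV

Transition 6 → 3:
ΔE₂ = |E_3 - E_6| = |-13.6057/3² - (-13.6057/6²)|
ΔE₂ = |-1.511744444 - (-0.377936111)| = 1.133808 eV

Since 1.133808 eV > 0.472420 eV, the transition 6 → 3 emits the more energetic photon.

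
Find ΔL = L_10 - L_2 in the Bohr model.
8.437e-34 J·s (or 8ℏ)

In the Bohr model, L_n = nℏ where ℏ = 1.05457e-34 J·s.

L_10 = 10ℏ = 1.05457e-33 J·s
L_2 = 2ℏ = 2.10914e-34 J·s

ΔL = L_10 - L_2 = (10 - 2)ℏ = 8ℏ
ΔL = 8 × 1.05457e-34 J·s = 8.437e-34 J·s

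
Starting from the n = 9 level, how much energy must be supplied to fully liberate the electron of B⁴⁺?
4.19929 eV

The ionization energy is the energy needed to remove the electron completely (n → ∞).

For a hydrogen-like ion with Z = 5, E_n = -13.6057 Z² / n² eV.

At n = 9: E_9 = -13.6057 × 5² / 9² = -4.19929012 eV
At n = ∞: E_∞ = 0 eV

Ionization energy = E_∞ - E_9 = 0 - (-4.19929012) = 4.19929012 eV
Ionization energy ≈ 4.19929 eV

This is also called the binding energy of the electron in state n = 9.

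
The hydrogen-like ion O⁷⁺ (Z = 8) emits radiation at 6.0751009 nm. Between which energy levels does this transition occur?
n = 8 → n = 2

First, find the photon energy from the wavelength (hc = 1239.84 eV·nm):
E = hc/λ = 1239.84 eV·nm / 6.0751009 nm = 204.08550 eV

The energy levels of O⁷⁺ satisfy E_n = -13.6057 × 8² / n² eV, so an emission n_i → n_f releases
ΔE = 13.6057 × 8² × (1/n_f² − 1/n_i²) eV.

Setting ΔE equal to the photon energy:
1/n_f² − 1/n_i² = 204.08550 / (13.6057 × 8²) = 0.23437500

Since 1/n_i² must be positive, we need 1/n_f² > 0.23437500, i.e. n_f ≤ 2. For each allowed n_f, solve n_i = (1/n_f² − 0.23437500)^(−1/2) and check whether it is a whole number:
  n_f = 1: 1/n_i² = 1.00000000 − 0.23437500 = 0.76562500 → n_i = 1.143  (not an integer) ✗
  n_f = 2: 1/n_i² = 0.25000000 − 0.23437500 = 0.01562500 → n_i = 8.000  → integer, n_i = 8 ✓

Only n_f = 2 gives an integer upper level, n_i = 8.

The transition is from n = 8 to n = 2 (emission).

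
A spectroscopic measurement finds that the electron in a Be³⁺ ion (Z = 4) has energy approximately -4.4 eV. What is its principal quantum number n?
n = 7

The exact energy levels follow E_n = -13.6057 Z² / n² eV with Z = 4.

The measured value (-4.4 eV) is reported to only 2 significant figures, so we must test candidate n values and see which one matches to that precision.

Candidate energies:
  n = 5:  E = -13.6057 × 4² / 5² = -8.70765 eV
  n = 6:  E = -13.6057 × 4² / 6² = -6.04698 eV
  n = 7:  E = -13.6057 × 4² / 7² = -4.44268 eV  ← matches
  n = 8:  E = -13.6057 × 4² / 8² = -3.40143 eV
  n = 9:  E = -13.6057 × 4² / 9² = -2.68755 eV

Checking against the measurement of -4.4 eV (2 sig figs), only n = 7 agrees:
E_7 = -4.44268 eV, which rounds to -4.4 eV ✓

Therefore n = 7.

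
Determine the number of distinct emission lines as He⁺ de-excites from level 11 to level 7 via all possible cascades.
10

The electron can occupy levels n = 7, 8, ..., 11 during de-excitation — that is m = 11 - 7 + 1 = 5 distinct levels.

The number of distinct spectral lines equals the number of ways to choose 2 of these m levels (each pair gives one possible emission transition):

Number of lines = m(m-1)/2 = 5×4/2 = 10

These correspond to all possible transitions between the 5 levels:
11 → 10, 11 → 9, 11 → 8, 11 → 7, 10 → 9, 10 → 8, 10 → 7, 9 → 8...

Each transition produces a photon with a unique energy (and thus wavelength). This count does not depend on Z.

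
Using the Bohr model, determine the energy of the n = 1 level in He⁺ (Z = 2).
-54.42280 eV

For hydrogen-like ions, the energy levels scale with Z²:
E_n = -13.6057 Z² / n² eV

For He⁺ (Z = 2) at n = 1:
E_1 = -13.6057 × 2² / 1²
E_1 = -13.6057 × 4 / 1
E_1 = -54.4228 / 1
E_1 = -54.42280 eV

The energy is 4 times more negative than hydrogen at the same n due to the stronger nuclear charge.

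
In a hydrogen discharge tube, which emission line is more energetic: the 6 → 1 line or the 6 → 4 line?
6 → 1

Calculate the energy for each transition:

Transition 6 → 1:
ΔE₁ = |E_1 - E_6| = |-13.6057/1² - (-13.6057/6²)|
ΔE₁ = |-13.6057000000 - (-0.3779361111)| = 13.2277639 eV

Transition 6 → 4:
ΔE₂ = |E_4 - E_6| = |-13.6057/4² - (-13.6057/6²)|
ΔE₂ = |-0.8503562500 - (-0.3779361111)| = 0.4724201 eV

Since 13.2277639 eV > 0.4724201 eV, the transition 6 → 1 emits the more energetic photon.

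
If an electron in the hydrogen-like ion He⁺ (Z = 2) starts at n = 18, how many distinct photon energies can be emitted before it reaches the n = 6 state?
78

The electron can occupy levels n = 6, 7, ..., 18 during de-excitation — that is m = 18 - 6 + 1 = 13 distinct levels.

The number of distinct spectral lines equals the number of ways to choose 2 of these m levels (each pair gives one possible emission transition):

Number of lines = m(m-1)/2 = 13×12/2 = 78

These correspond to all possible transitions between the 13 levels:
18 → 17, 18 → 16, 18 → 15, 18 → 14, 18 → 13, 18 → 12, 18 → 11, 18 → 10...

Each transition produces a photon with a unique energy (and thus wavelength). This count does not depend on Z.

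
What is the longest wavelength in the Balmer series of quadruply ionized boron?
26.24 nm

The longest wavelength corresponds to the smallest energy transition in the series.
The Balmer series has all transitions ending at n_f = 2.

For B⁴⁺ (Z = 5), the first line (α-line) is the jump from n = 3 to n = 2:
E_3 = -13.6057 × 5² / 3² = -37.7936 eV
E_2 = -13.6057 × 5² / 2² = -85.0356 eV
ΔE = E_3 - E_2 = 47.2420 eV

λ = hc/E = 1239.84 eV·nm / 47.2420 eV
λ = 26.24 nm

This is the α-line of the Balmer series in B⁴⁺.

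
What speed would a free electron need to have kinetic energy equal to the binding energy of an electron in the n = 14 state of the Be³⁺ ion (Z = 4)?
6.25055e+05 m/s (or 0.208% of c)

The binding energy at n = 14 for Be³⁺ is:
E_14 = -13.6057 × 4²/14² = -1.11066939 eV
|E_14| = 1.11066939 eV

Convert to Joules:
KE = 1.11066939 eV × (1.602177 × 10⁻¹⁹ J/eV) = 1.7794890e-19 J

Using KE = ½mv²:
v = √(2·KE/m_e)
v = √(2 × 1.7794890e-19 J / 9.10938 × 10⁻³¹ kg)
v = 6.25055e+05 m/s

This is approximately 0.208% the speed of light.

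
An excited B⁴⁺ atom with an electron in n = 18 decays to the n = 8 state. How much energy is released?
4.2649 eV

The energy levels are E_n = -13.6057 Z² eV / n².

Energy at n = 18: E_18 = -13.6057 × 5² / 18² = -1.0498225 eV
Energy at n = 8: E_8 = -13.6057 × 5² / 8² = -5.3147266 eV

For emission (electron falling to lower state), the photon energy is:
E_photon = E_18 - E_8 = |-1.0498225 - (-5.3147266)|
E_photon = 4.2649 eV

This energy is carried away by the emitted photon.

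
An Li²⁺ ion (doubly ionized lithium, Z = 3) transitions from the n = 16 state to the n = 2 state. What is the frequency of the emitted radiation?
7.29e+15 Hz

First, find the transition energy:
E_16 = -13.6057 × 3² / 16² = -0.478325 eV
E_2 = -13.6057 × 3² / 2² = -30.612825 eV
|ΔE| = |E_2 - E_16| = 30.134500 eV

Convert to Joules: E = 30.134500 eV × (1.602177 × 10⁻¹⁹ J/eV) = 4.8281e-18 J

Using E = hf:
f = E/h = 4.8281e-18 J / (6.62607 × 10⁻³⁴ J·s)
f = 7.29e+15 Hz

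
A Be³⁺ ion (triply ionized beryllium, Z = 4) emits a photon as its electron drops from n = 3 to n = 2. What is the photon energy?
30.2349 eV

The energy levels are E_n = -13.6057 Z² eV / n².

Energy at n = 3: E_3 = -13.6057 × 4² / 3² = -24.1879111 eV
Energy at n = 2: E_2 = -13.6057 × 4² / 2² = -54.4228000 eV

For emission (electron falling to lower state), the photon energy is:
E_photon = E_3 - E_2 = |-24.1879111 - (-54.4228000)|
E_photon = 30.2349 eV

This energy is carried away by the emitted photon.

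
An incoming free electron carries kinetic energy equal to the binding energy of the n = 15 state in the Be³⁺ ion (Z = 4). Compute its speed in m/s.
5.83385e+05 m/s (or 0.1946% of c)

The binding energy at n = 15 for Be³⁺ is:
E_15 = -13.6057 × 4²/15² = -0.967516444 eV
|E_15| = 0.967516444 eV

Convert to Joules:
KE = 0.967516444 eV × (1.602177 × 10⁻¹⁹ J/eV) = 1.5501326e-19 J

Using KE = ½mv²:
v = √(2·KE/m_e)
v = √(2 × 1.5501326e-19 J / 9.10938 × 10⁻³¹ kg)
v = 5.83385e+05 m/s

This is approximately 0.1946% the speed of light.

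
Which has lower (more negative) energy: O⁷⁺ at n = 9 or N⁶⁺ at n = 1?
N⁶⁺ at n = 1 (E = -666.679300 eV)

Using E_n = -13.6057 Z² / n² eV:

O⁷⁺ (Z = 8) at n = 9:
E = -13.6057 × 8² / 9² = -13.6057 × 64 / 81 = -10.750182716 eV

N⁶⁺ (Z = 7) at n = 1:
E = -13.6057 × 7² / 1² = -13.6057 × 49 / 1 = -666.679300000 eV

Since -666.679300000 eV < -10.750182716 eV,
N⁶⁺ at n = 1 is more tightly bound (requires more energy to ionize).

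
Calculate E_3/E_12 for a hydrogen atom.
16.00000

Using E_n = -13.6057 Z² / n² eV with Z = 1:

E_3 = -13.6057 / 3² = -13.6057 / 9 = -1.51174444444 eV
E_12 = -13.6057 / 12² = -13.6057 / 144 = -0.09448402778 eV

The ratio is:
E_3/E_12 = (-1.51174444444) / (-0.09448402778)
E_3/E_12 = (-13.6057/9) / (-13.6057/144)
E_3/E_12 = 144/9
E_3/E_12 = 16.00000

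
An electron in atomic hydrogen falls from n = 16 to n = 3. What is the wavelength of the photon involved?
850.022212 nm

First, find the transition energy using E_n = -13.6057 / n² eV:
E_16 = -13.6057 / 16² = -0.0531472656 eV
E_3 = -13.6057 / 3² = -1.5117444444 eV

Photon energy: |ΔE| = |E_3 - E_16| = 1.4585971788 eV

Convert to wavelength using E = hc/λ with hc = 1239.84 eV·nm:
λ = hc/E = 1239.84 eV·nm / 1.4585971788 eV
λ = 850.022212 nm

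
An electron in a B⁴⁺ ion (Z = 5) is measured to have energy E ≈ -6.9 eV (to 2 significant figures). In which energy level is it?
n = 7

The exact energy levels follow E_n = -13.6057 Z² / n² eV with Z = 5.

The measured value (-6.9 eV) is reported to only 2 significant figures, so we must test candidate n values and see which one matches to that precision.

Candidate energies:
  n = 5:  E = -13.6057 × 5² / 5² = -13.605700 eV
  n = 6:  E = -13.6057 × 5² / 6² = -9.448403 eV
  n = 7:  E = -13.6057 × 5² / 7² = -6.941684 eV  ← matches
  n = 8:  E = -13.6057 × 5² / 8² = -5.314727 eV
  n = 9:  E = -13.6057 × 5² / 9² = -4.199290 eV

Checking against the measurement of -6.9 eV (2 sig figs), only n = 7 agrees:
E_7 = -6.941684 eV, which rounds to -6.9 eV ✓

Therefore n = 7.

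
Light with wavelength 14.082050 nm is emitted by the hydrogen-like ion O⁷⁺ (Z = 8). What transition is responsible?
n = 10 → n = 3

First, find the photon energy from the wavelength (hc = 1239.84 eV·nm):
E = hc/λ = 1239.84 eV·nm / 14.082050 nm = 88.043999 eV

The energy levels of O⁷⁺ satisfy E_n = -13.6057 × 8² / n² eV, so an emission n_i → n_f releases
ΔE = 13.6057 × 8² × (1/n_f² − 1/n_i²) eV.

Setting ΔE equal to the photon energy:
1/n_f² − 1/n_i² = 88.043999 / (13.6057 × 8²) = 0.10111111

Since 1/n_i² must be positive, we need 1/n_f² > 0.10111111, i.e. n_f ≤ 3. For each allowed n_f, solve n_i = (1/n_f² − 0.10111111)^(−1/2) and check whether it is a whole number:
  n_f = 1: 1/n_i² = 1.00000000 − 0.10111111 = 0.89888889 → n_i = 1.055  (not an integer) ✗
  n_f = 2: 1/n_i² = 0.25000000 − 0.10111111 = 0.14888889 → n_i = 2.592  (not an integer) ✗
  n_f = 3: 1/n_i² = 0.11111111 − 0.10111111 = 0.01000000 → n_i = 10.000  → integer, n_i = 10 ✓

Only n_f = 3 gives an integer upper level, n_i = 10.

The transition is from n = 10 to n = 3 (emission).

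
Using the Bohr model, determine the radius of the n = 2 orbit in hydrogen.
0.2117 nm (or 2.1167 Å)

The Bohr radius formula is:
r_n = n² a₀ / Z

where a₀ = 0.0529177 nm is the Bohr radius.

For H (Z = 1) at n = 2:
r_2 = 2² × 0.0529177 nm / 1
r_2 = 4 × 0.0529177 nm / 1
r_2 = 0.21167 nm / 1
r_2 = 0.2117 nm

The electron orbits at approximately 0.2117 nm from the nucleus.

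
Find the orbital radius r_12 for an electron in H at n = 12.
7.62015 nm (or 76.20152 Å)

The Bohr radius formula is:
r_n = n² a₀ / Z

where a₀ = 0.05291772 nm is the Bohr radius.

For H (Z = 1) at n = 12:
r_12 = 12² × 0.05291772 nm / 1
r_12 = 144 × 0.05291772 nm / 1
r_12 = 7.620152 nm / 1
r_12 = 7.62015 nm

The electron orbits at approximately 7.62015 nm from the nucleus.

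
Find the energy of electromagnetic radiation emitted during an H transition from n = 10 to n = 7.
0.14 eV

The energy levels are E_n = -13.6057 eV / n².

Energy at n = 10: E_10 = -13.6057 / 10² = -0.13606 eV
Energy at n = 7: E_7 = -13.6057 / 7² = -0.27767 eV

For emission (electron falling to lower state), the photon energy is:
E_photon = E_10 - E_7 = |-0.13606 - (-0.27767)|
E_photon = 0.14 eV

This energy is carried away by the emitted photon.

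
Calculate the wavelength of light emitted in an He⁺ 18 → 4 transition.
383.44 nm

First, find the transition energy using E_n = -13.6057 Z² / n² eV:
E_18 = -13.6057 × 2² / 18² = -0.167972 eV
E_4 = -13.6057 × 2² / 4² = -3.401425 eV

Photon energy: |ΔE| = |E_4 - E_18| = 3.233453 eV

Convert to wavelength using E = hc/λ with hc = 1239.84 eV·nm:
λ = hc/E = 1239.84 eV·nm / 3.233453 eV
λ = 383.44 nm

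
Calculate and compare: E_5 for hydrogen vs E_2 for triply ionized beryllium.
Be³⁺ at n = 2 (E = -54.422800 eV)

Using E_n = -13.6057 Z² / n² eV:

H (Z = 1) at n = 5:
E = -13.6057 × 1² / 5² = -13.6057 × 1 / 25 = -0.544228000 eV

Be³⁺ (Z = 4) at n = 2:
E = -13.6057 × 4² / 2² = -13.6057 × 16 / 4 = -54.422800000 eV

Since -54.422800000 eV < -0.544228000 eV,
Be³⁺ at n = 2 is more tightly bound (requires more energy to ionize).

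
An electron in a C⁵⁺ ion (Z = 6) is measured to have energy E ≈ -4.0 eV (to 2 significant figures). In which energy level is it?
n = 11

The exact energy levels follow E_n = -13.6057 Z² / n² eV with Z = 6.

The measured value (-4.0 eV) is reported to only 2 significant figures, so we must test candidate n values and see which one matches to that precision.

Candidate energies:
  n = 9:  E = -13.6057 × 6² / 9² = -6.046978 eV
  n = 10:  E = -13.6057 × 6² / 10² = -4.898052 eV
  n = 11:  E = -13.6057 × 6² / 11² = -4.047977 eV  ← matches
  n = 12:  E = -13.6057 × 6² / 12² = -3.401425 eV
  n = 13:  E = -13.6057 × 6² / 13² = -2.898256 eV

Checking against the measurement of -4.0 eV (2 sig figs), only n = 11 agrees:
E_11 = -4.047977 eV, which rounds to -4.0 eV ✓

Therefore n = 11.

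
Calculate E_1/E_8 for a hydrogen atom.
64.00

Using E_n = -13.6057 Z² / n² eV with Z = 1:

E_1 = -13.6057 / 1² = -13.6057 / 1 = -13.60570000 eV
E_8 = -13.6057 / 8² = -13.6057 / 64 = -0.21258906 eV

The ratio is:
E_1/E_8 = (-13.60570000) / (-0.21258906)
E_1/E_8 = (-13.6057/1) / (-13.6057/64)
E_1/E_8 = 64/1
E_1/E_8 = 64.00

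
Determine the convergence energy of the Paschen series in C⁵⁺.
54.423 eV

The series limit corresponds to the transition from n = ∞ to n = 3.
This is the highest energy (shortest wavelength) transition in the Paschen series.

E_∞ = 0 eV
E_3 = -13.6057 × 6² / 3² = -54.423 eV

Energy at series limit:
ΔE = E_∞ - E_3 = 0 - (-54.423) = 54.423 eV

This energy equals the ionization energy from the n = 3 state of C⁵⁺.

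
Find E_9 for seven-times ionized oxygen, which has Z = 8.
-10.7502 eV

For hydrogen-like ions, the energy levels scale with Z²:
E_n = -13.6057 Z² / n² eV

For O⁷⁺ (Z = 8) at n = 9:
E_9 = -13.6057 × 8² / 9²
E_9 = -13.6057 × 64 / 81
E_9 = -870.7648 / 81
E_9 = -10.7502 eV

The energy is 64 times more negative than hydrogen at the same n due to the stronger nuclear charge.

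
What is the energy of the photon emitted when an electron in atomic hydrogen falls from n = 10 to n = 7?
0.142 eV

The energy levels are E_n = -13.6057 eV / n².

Energy at n = 10: E_10 = -13.6057 / 10² = -0.136057 eV
Energy at n = 7: E_7 = -13.6057 / 7² = -0.277667 eV

For emission (electron falling to lower state), the photon energy is:
E_photon = E_10 - E_7 = |-0.136057 - (-0.277667)|
E_photon = 0.142 eV

This energy is carried away by the emitted photon.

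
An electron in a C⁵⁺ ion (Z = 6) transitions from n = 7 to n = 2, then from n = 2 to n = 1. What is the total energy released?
479.809 eV

The energy levels of C⁵⁺ are E_n = -13.6057 × 6² / n² eV.

First transition (7 → 2):
ΔE₁ = |E_2 - E_7|
ΔE₁ = |-122.451300000 - (-9.996024490)| = 112.455276 eV

Second transition (2 → 1):
ΔE₂ = |E_1 - E_2|
ΔE₂ = |-489.805200000 - (-122.451300000)| = 367.353900 eV

Total energy released:
E_total = ΔE₁ + ΔE₂ = 112.455276 + 367.353900 = 479.809 eV

Note: This equals the direct transition 7 → 1: 479.809 eV ✓
Energy is conserved regardless of the path taken.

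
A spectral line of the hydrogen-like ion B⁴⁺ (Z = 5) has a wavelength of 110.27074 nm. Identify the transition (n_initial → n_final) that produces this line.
n = 12 → n = 5

First, find the photon energy from the wavelength (hc = 1239.84 eV·nm):
E = hc/λ = 1239.84 eV·nm / 110.27074 nm = 11.243599 eV

The energy levels of B⁴⁺ satisfy E_n = -13.6057 × 5² / n² eV, so an emission n_i → n_f releases
ΔE = 13.6057 × 5² × (1/n_f² − 1/n_i²) eV.

Setting ΔE equal to the photon energy:
1/n_f² − 1/n_i² = 11.243599 / (13.6057 × 5²) = 0.033055555

Since 1/n_i² must be positive, we need 1/n_f² > 0.033055555, i.e. n_f ≤ 5. For each allowed n_f, solve n_i = (1/n_f² − 0.033055555)^(−1/2) and check whether it is a whole number:
  n_f = 1: 1/n_i² = 1.000000000 − 0.033055555 = 0.966944445 → n_i = 1.017  (not an integer) ✗
  n_f = 2: 1/n_i² = 0.250000000 − 0.033055555 = 0.216944445 → n_i = 2.147  (not an integer) ✗
  n_f = 3: 1/n_i² = 0.111111111 − 0.033055555 = 0.078055556 → n_i = 3.579  (not an integer) ✗
  n_f = 4: 1/n_i² = 0.062500000 − 0.033055555 = 0.029444445 → n_i = 5.828  (not an integer) ✗
  n_f = 5: 1/n_i² = 0.040000000 − 0.033055555 = 0.006944445 → n_i = 12.000  → integer, n_i = 12 ✓

Only n_f = 5 gives an integer upper level, n_i = 12.

The transition is from n = 12 to n = 5 (emission).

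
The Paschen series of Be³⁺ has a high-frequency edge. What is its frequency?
5.849e+15 Hz

The series limit corresponds to the transition from n = ∞ to n = 3.
This is the highest energy (shortest wavelength) transition in the Paschen series.

E_∞ = 0 eV
E_3 = -13.6057 × 4² / 3² = -24.187911 eV

Energy at series limit:
ΔE = E_∞ - E_3 = 0 - (-24.187911) = 24.187911 eV
E = 24.187911 eV × (1.602177 × 10⁻¹⁹ J/eV) = 3.87533e-18 J
f = E/h = 3.87533e-18 J / (6.62607 × 10⁻³⁴ J·s) = 5.849e+15 Hz

This energy equals the ionization energy from the n = 3 state of Be³⁺.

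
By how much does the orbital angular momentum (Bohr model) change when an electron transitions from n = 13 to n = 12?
1.0546e-34 J·s (or 1ℏ)

In the Bohr model, L_n = nℏ where ℏ = 1.054572e-34 J·s.

L_13 = 13ℏ = 1.370944e-33 J·s
L_12 = 12ℏ = 1.265486e-33 J·s

ΔL = L_13 - L_12 = (13 - 12)ℏ = 1ℏ
ΔL = 1 × 1.054572e-34 J·s = 1.0546e-34 J·s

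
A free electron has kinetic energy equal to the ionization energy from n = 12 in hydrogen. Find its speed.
1.82e+05 m/s (or 0.0608% of c)

The binding energy at n = 12 for hydrogen is:
E_12 = -13.6057/12² = -0.0944840 eV
|E_12| = 0.0944840 eV

Convert to Joules:
KE = 0.0944840 eV × (1.602177 × 10⁻¹⁹ J/eV) = 1.5138e-20 J

Using KE = ½mv²:
v = √(2·KE/m_e)
v = √(2 × 1.5138e-20 J / 9.10938 × 10⁻³¹ kg)
v = 1.82e+05 m/s

This is approximately 0.0608% the speed of light.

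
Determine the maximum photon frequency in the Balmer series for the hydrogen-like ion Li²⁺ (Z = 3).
7.402e+15 Hz

The series limit corresponds to the transition from n = ∞ to n = 2.
This is the highest energy (shortest wavelength) transition in the Balmer series.

E_∞ = 0 eV
E_2 = -13.6057 × 3² / 2² = -30.612825 eV

Energy at series limit:
ΔE = E_∞ - E_2 = 0 - (-30.612825) = 30.612825 eV
E = 30.612825 eV × (1.602177 × 10⁻¹⁹ J/eV) = 4.90472e-18 J
f = E/h = 4.90472e-18 J / (6.62607 × 10⁻³⁴ J·s) = 7.402e+15 Hz

This energy equals the ionization energy from the n = 2 state of Li²⁺.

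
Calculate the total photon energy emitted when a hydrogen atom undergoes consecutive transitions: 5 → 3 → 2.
2.857197 eV

The energy levels of hydrogen are E_n = -13.6057 / n² eV.

First transition (5 → 3):
ΔE₁ = |E_3 - E_5|
ΔE₁ = |-1.511744444444 - (-0.544228000000)| = 0.967516444 eV

Second transition (3 → 2):
ΔE₂ = |E_2 - E_3|
ΔE₂ = |-3.401425000000 - (-1.511744444444)| = 1.889680556 eV

Total energy released:
E_total = ΔE₁ + ΔE₂ = 0.967516444 + 1.889680556 = 2.857197 eV

Note: This equals the direct transition 5 → 2: 2.857197 eV ✓
Energy is conserved regardless of the path taken.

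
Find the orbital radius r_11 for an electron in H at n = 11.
6.403044 nm (or 64.030442 Å)

The Bohr radius formula is:
r_n = n² a₀ / Z

where a₀ = 0.052917721 nm is the Bohr radius.

For H (Z = 1) at n = 11:
r_11 = 11² × 0.052917721 nm / 1
r_11 = 121 × 0.052917721 nm / 1
r_11 = 6.4030442 nm / 1
r_11 = 6.403044 nm

The electron orbits at approximately 6.403044 nm from the nucleus.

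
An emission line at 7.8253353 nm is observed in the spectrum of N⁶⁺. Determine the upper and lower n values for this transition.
n = 9 → n = 2

First, find the photon energy from the wavelength (hc = 1239.84 eV·nm):
E = hc/λ = 1239.84 eV·nm / 7.8253353 nm = 158.43922 eV

The energy levels of N⁶⁺ satisfy E_n = -13.6057 × 7² / n² eV, so an emission n_i → n_f releases
ΔE = 13.6057 × 7² × (1/n_f² − 1/n_i²) eV.

Setting ΔE equal to the photon energy:
1/n_f² − 1/n_i² = 158.43922 / (13.6057 × 7²) = 0.23765433

Since 1/n_i² must be positive, we need 1/n_f² > 0.23765433, i.e. n_f ≤ 2. For each allowed n_f, solve n_i = (1/n_f² − 0.23765433)^(−1/2) and check whether it is a whole number:
  n_f = 1: 1/n_i² = 1.00000000 − 0.23765433 = 0.76234567 → n_i = 1.145  (not an integer) ✗
  n_f = 2: 1/n_i² = 0.25000000 − 0.23765433 = 0.01234567 → n_i = 9.000  → integer, n_i = 9 ✓

Only n_f = 2 gives an integer upper level, n_i = 9.

The transition is from n = 9 to n = 2 (emission).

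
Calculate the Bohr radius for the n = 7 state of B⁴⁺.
0.51859 nm (or 5.18594 Å)

The Bohr radius formula is:
r_n = n² a₀ / Z

where a₀ = 0.05291772 nm is the Bohr radius.

For B⁴⁺ (Z = 5) at n = 7:
r_7 = 7² × 0.05291772 nm / 5
r_7 = 49 × 0.05291772 nm / 5
r_7 = 2.592968 nm / 5
r_7 = 0.51859 nm

The electron orbits at approximately 0.51859 nm from the nucleus.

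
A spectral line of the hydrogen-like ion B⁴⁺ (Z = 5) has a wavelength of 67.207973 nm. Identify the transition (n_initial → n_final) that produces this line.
n = 11 → n = 4

First, find the photon energy from the wavelength (hc = 1239.84 eV·nm):
E = hc/λ = 1239.84 eV·nm / 67.207973 nm = 18.447811 eV

The energy levels of B⁴⁺ satisfy E_n = -13.6057 × 5² / n² eV, so an emission n_i → n_f releases
ΔE = 13.6057 × 5² × (1/n_f² − 1/n_i²) eV.

Setting ΔE equal to the photon energy:
1/n_f² − 1/n_i² = 18.447811 / (13.6057 × 5²) = 0.054235537

Since 1/n_i² must be positive, we need 1/n_f² > 0.054235537, i.e. n_f ≤ 4. For each allowed n_f, solve n_i = (1/n_f² − 0.054235537)^(−1/2) and check whether it is a whole number:
  n_f = 1: 1/n_i² = 1.000000000 − 0.054235537 = 0.945764463 → n_i = 1.028  (not an integer) ✗
  n_f = 2: 1/n_i² = 0.250000000 − 0.054235537 = 0.195764463 → n_i = 2.260  (not an integer) ✗
  n_f = 3: 1/n_i² = 0.111111111 − 0.054235537 = 0.056875574 → n_i = 4.193  (not an integer) ✗
  n_f = 4: 1/n_i² = 0.062500000 − 0.054235537 = 0.008264463 → n_i = 11.000  → integer, n_i = 11 ✓

Only n_f = 4 gives an integer upper level, n_i = 11.

The transition is from n = 11 to n = 4 (emission).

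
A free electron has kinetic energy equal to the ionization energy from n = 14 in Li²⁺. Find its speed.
4.68791e+05 m/s (or 0.156372% of c)

The binding energy at n = 14 for Li²⁺ is:
E_14 = -13.6057 × 3²/14² = -0.624751531 eV
|E_14| = 0.624751531 eV

Convert to Joules:
KE = 0.624751531 eV × (1.602177 × 10⁻¹⁹ J/eV) = 1.0009625e-19 J

Using KE = ½mv²:
v = √(2·KE/m_e)
v = √(2 × 1.0009625e-19 J / 9.10938 × 10⁻³¹ kg)
v = 4.68791e+05 m/s

This is approximately 0.156372% the speed of light.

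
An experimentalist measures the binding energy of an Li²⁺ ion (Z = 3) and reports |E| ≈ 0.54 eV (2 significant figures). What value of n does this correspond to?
n = 15

The exact energy levels follow E_n = -13.6057 Z² / n² eV with Z = 3.

The measured value (-0.54 eV) is reported to only 2 significant figures, so we must test candidate n values and see which one matches to that precision.

Candidate energies:
  n = 13:  E = -13.6057 × 3² / 13² = -0.72456 eV
  n = 14:  E = -13.6057 × 3² / 14² = -0.62475 eV
  n = 15:  E = -13.6057 × 3² / 15² = -0.54423 eV  ← matches
  n = 16:  E = -13.6057 × 3² / 16² = -0.47833 eV
  n = 17:  E = -13.6057 × 3² / 17² = -0.42371 eV

Checking against the measurement of -0.54 eV (2 sig figs), only n = 15 agrees:
E_15 = -0.54423 eV, which rounds to -0.54 eV ✓

Therefore n = 15.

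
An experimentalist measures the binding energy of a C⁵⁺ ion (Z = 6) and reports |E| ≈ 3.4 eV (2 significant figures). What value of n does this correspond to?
n = 12

The exact energy levels follow E_n = -13.6057 Z² / n² eV with Z = 6.

The measured value (-3.4 eV) is reported to only 2 significant figures, so we must test candidate n values and see which one matches to that precision.

Candidate energies:
  n = 10:  E = -13.6057 × 6² / 10² = -4.89805 eV
  n = 11:  E = -13.6057 × 6² / 11² = -4.04798 eV
  n = 12:  E = -13.6057 × 6² / 12² = -3.40143 eV  ← matches
  n = 13:  E = -13.6057 × 6² / 13² = -2.89826 eV
  n = 14:  E = -13.6057 × 6² / 14² = -2.49901 eV

Checking against the measurement of -3.4 eV (2 sig figs), only n = 12 agrees:
E_12 = -3.40143 eV, which rounds to -3.4 eV ✓

Therefore n = 12.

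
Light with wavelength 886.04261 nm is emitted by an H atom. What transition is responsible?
n = 11 → n = 3

First, find the photon energy from the wavelength (hc = 1239.84 eV·nm):
E = hc/λ = 1239.84 eV·nm / 886.04261 nm = 1.3993006 eV

The energy levels of hydrogen satisfy E_n = -13.6057 / n² eV, so an emission n_i → n_f releases
ΔE = 13.6057 × (1/n_f² − 1/n_i²) eV.

Setting ΔE equal to the photon energy:
1/n_f² − 1/n_i² = 1.3993006 / 13.6057 = 0.10284665

Since 1/n_i² must be positive, we need 1/n_f² > 0.10284665, i.e. n_f ≤ 3. For each allowed n_f, solve n_i = (1/n_f² − 0.10284665)^(−1/2) and check whether it is a whole number:
  n_f = 1: 1/n_i² = 1.00000000 − 0.10284665 = 0.89715335 → n_i = 1.056  (not an integer) ✗
  n_f = 2: 1/n_i² = 0.25000000 − 0.10284665 = 0.14715335 → n_i = 2.607  (not an integer) ✗
  n_f = 3: 1/n_i² = 0.11111111 − 0.10284665 = 0.00826446 → n_i = 11.000  → integer, n_i = 11 ✓

Only n_f = 3 gives an integer upper level, n_i = 11.

The transition is from n = 11 to n = 3 (emission).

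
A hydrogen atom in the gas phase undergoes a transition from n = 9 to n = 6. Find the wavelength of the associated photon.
5905.00 nm

First, find the transition energy using E_n = -13.6057 / n² eV:
E_9 = -13.6057 / 9² = -0.16797160 eV
E_6 = -13.6057 / 6² = -0.37793611 eV

Photon energy: |ΔE| = |E_6 - E_9| = 0.20996451 eV

Convert to wavelength using E = hc/λ with hc = 1239.84 eV·nm:
λ = hc/E = 1239.84 eV·nm / 0.20996451 eV
λ = 5905.00 nm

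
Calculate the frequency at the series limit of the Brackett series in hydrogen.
2.06e+14 Hz

The series limit corresponds to the transition from n = ∞ to n = 4.
This is the highest energy (shortest wavelength) transition in the Brackett series.

E_∞ = 0 eV
E_4 = -13.6057 / 4² = -0.850356 eV

Energy at series limit:
ΔE = E_∞ - E_4 = 0 - (-0.850356) = 0.850356 eV
E = 0.850356 eV × (1.602177 × 10⁻¹⁹ J/eV) = 1.3624e-19 J
f = E/h = 1.3624e-19 J / (6.62607 × 10⁻³⁴ J·s) = 2.06e+14 Hz

This energy equals the ionization energy from the n = 4 state of hydrogen.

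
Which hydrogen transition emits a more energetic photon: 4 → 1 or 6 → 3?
4 → 1

Calculate the energy for each transition:

Transition 4 → 1:
ΔE₁ = |E_1 - E_4| = |-13.6057/1² - (-13.6057/4²)|
ΔE₁ = |-13.605700000000 - (-0.850356250000)| = 12.755343750 eV

Transition 6 → 3:
ΔE₂ = |E_3 - E_6| = |-13.6057/3² - (-13.6057/6²)|
ΔE₂ = |-1.511744444444 - (-0.377936111111)| = 1.133808333 eV

Since 12.755343750 eV > 1.133808333 eV, the transition 4 → 1 emits the more energetic photon.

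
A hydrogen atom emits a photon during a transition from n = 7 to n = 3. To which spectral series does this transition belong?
Paschen series

The spectral series in hydrogen are named based on the final (lower) energy level:
- Lyman series: n_final = 1 (ultraviolet)
- Balmer series: n_final = 2 (visible/near-UV)
- Paschen series: n_final = 3 (infrared)
- Brackett series: n_final = 4 (infrared)
- Pfund series: n_final = 5 (far infrared)

Since this transition ends at n = 3, it belongs to the Paschen series.

For reference, this 7 → 3 line has photon energy
ΔE = 13.6057 eV × (1/3² - 1/7²) = 1.23407710 eV,
corresponding to wavelength λ = hc/ΔE = 1239.84 eV·nm / 1.23407710 eV = 1004.670 nm in the infrared region.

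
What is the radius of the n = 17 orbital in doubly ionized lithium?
5.0977 nm (or 50.9774 Å)

The Bohr radius formula is:
r_n = n² a₀ / Z

where a₀ = 0.0529177 nm is the Bohr radius.

For Li²⁺ (Z = 3) at n = 17:
r_17 = 17² × 0.0529177 nm / 3
r_17 = 289 × 0.0529177 nm / 3
r_17 = 15.29322 nm / 3
r_17 = 5.0977 nm

The electron orbits at approximately 5.0977 nm from the nucleus.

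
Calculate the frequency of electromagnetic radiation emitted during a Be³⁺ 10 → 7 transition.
5.4786e+14 Hz

First, find the transition energy:
E_10 = -13.6057 × 4² / 10² = -2.17691200 eV
E_7 = -13.6057 × 4² / 7² = -4.44267755 eV
|ΔE| = |E_7 - E_10| = 2.26576555 eV

Convert to Joules: E = 2.26576555 eV × (1.602177 × 10⁻¹⁹ J/eV) = 3.630157e-19 J

Using E = hf:
f = E/h = 3.630157e-19 J / (6.62607 × 10⁻³⁴ J·s)
f = 5.4786e+14 Hz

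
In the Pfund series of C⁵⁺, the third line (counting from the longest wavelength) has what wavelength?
103.84788 nm

The lines of a series are numbered from the longest wavelength (smallest ΔE) outward; the third line is the transition from n = n_f + 3 to n_f.
The Pfund series has all transitions ending at n_f = 5.

For C⁵⁺ (Z = 6), the third line (γ-line) is the jump from n = 8 to n = 5:
E_8 = -13.6057 × 6² / 8² = -7.65320625 eV
E_5 = -13.6057 × 6² / 5² = -19.59220800 eV
ΔE = E_8 - E_5 = 11.93900175 eV

λ = hc/E = 1239.84 eV·nm / 11.93900175 eV
λ = 103.84788 nm

This is the γ-line of the Pfund series in C⁵⁺.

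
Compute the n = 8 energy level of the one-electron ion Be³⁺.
-3.401425 eV

For hydrogen-like ions, the energy levels scale with Z²:
E_n = -13.6057 Z² / n² eV

For Be³⁺ (Z = 4) at n = 8:
E_8 = -13.6057 × 4² / 8²
E_8 = -13.6057 × 16 / 64
E_8 = -217.6912 / 64
E_8 = -3.401425 eV

The energy is 16 times more negative than hydrogen at the same n due to the stronger nuclear charge.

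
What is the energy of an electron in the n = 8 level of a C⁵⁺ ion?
-7.653206 eV

For hydrogen-like ions, the energy levels scale with Z²:
E_n = -13.6057 Z² / n² eV

For C⁵⁺ (Z = 6) at n = 8:
E_8 = -13.6057 × 6² / 8²
E_8 = -13.6057 × 36 / 64
E_8 = -489.8052 / 64
E_8 = -7.653206 eV

The energy is 36 times more negative than hydrogen at the same n due to the stronger nuclear charge.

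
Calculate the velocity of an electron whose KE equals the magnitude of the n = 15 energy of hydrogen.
1.458e+05 m/s (or 0.048649% of c)

The binding energy at n = 15 for hydrogen is:
E_15 = -13.6057/15² = -0.06046978 eV
|E_15| = 0.06046978 eV

Convert to Joules:
KE = 0.06046978 eV × (1.602177 × 10⁻¹⁹ J/eV) = 9.68833e-21 J

Using KE = ½mv²:
v = √(2·KE/m_e)
v = √(2 × 9.68833e-21 J / 9.10938 × 10⁻³¹ kg)
v = 1.458e+05 m/s

This is approximately 0.048649% the speed of light.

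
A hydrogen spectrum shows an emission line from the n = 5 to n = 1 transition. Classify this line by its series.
Lyman series

The spectral series in hydrogen are named based on the final (lower) energy level:
- Lyman series: n_final = 1 (ultraviolet)
- Balmer series: n_final = 2 (visible/near-UV)
- Paschen series: n_final = 3 (infrared)
- Brackett series: n_final = 4 (infrared)
- Pfund series: n_final = 5 (far infrared)

Since this transition ends at n = 1, it belongs to the Lyman series.

For reference, this 5 → 1 line has photon energy
ΔE = 13.6057 eV × (1/1² - 1/5²) = 13.0614720 eV,
corresponding to wavelength λ = hc/ΔE = 1239.84 eV·nm / 13.0614720 eV = 94.92345 nm in the ultraviolet region.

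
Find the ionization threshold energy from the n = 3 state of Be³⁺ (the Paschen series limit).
24.187911 eV

The series limit corresponds to the transition from n = ∞ to n = 3.
This is the highest energy (shortest wavelength) transition in the Paschen series.

E_∞ = 0 eV
E_3 = -13.6057 × 4² / 3² = -24.187911 eV

Energy at series limit:
ΔE = E_∞ - E_3 = 0 - (-24.187911) = 24.187911 eV

This energy equals the ionization energy from the n = 3 state of Be³⁺.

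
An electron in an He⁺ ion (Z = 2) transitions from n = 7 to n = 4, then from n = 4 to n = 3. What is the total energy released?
4.94 eV

The energy levels of He⁺ are E_n = -13.6057 × 2² / n² eV.

First transition (7 → 4):
ΔE₁ = |E_4 - E_7|
ΔE₁ = |-3.40142500 - (-1.11066939)| = 2.29076 eV

Second transition (4 → 3):
ΔE₂ = |E_3 - E_4|
ΔE₂ = |-6.04697778 - (-3.40142500)| = 2.64555 eV

Total energy released:
E_total = ΔE₁ + ΔE₂ = 2.29076 + 2.64555 = 4.94 eV

Note: This equals the direct transition 7 → 3: 4.94 eV ✓
Energy is conserved regardless of the path taken.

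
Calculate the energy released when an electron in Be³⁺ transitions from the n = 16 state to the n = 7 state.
3.59 eV

The energy levels are E_n = -13.6057 Z² eV / n².

Energy at n = 16: E_16 = -13.6057 × 4² / 16² = -0.85036 eV
Energy at n = 7: E_7 = -13.6057 × 4² / 7² = -4.44268 eV

For emission (electron falling to lower state), the photon energy is:
E_photon = E_16 - E_7 = |-0.85036 - (-4.44268)|
E_photon = 3.59 eV

This energy is carried away by the emitted photon.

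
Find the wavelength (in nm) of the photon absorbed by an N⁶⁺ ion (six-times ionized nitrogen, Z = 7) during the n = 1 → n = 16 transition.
1.8670 nm

First, find the transition energy using E_n = -13.6057 Z² / n² eV:
E_1 = -13.6057 × 7² / 1² = -666.679300 eV
E_16 = -13.6057 × 7² / 16² = -2.604216 eV

Photon energy: |ΔE| = |E_16 - E_1| = 664.075084 eV

Convert to wavelength using E = hc/λ with hc = 1239.84 eV·nm:
λ = hc/E = 1239.84 eV·nm / 664.075084 eV
λ = 1.8670 nm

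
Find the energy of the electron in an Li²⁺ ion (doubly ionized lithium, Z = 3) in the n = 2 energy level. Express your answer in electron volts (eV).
-30.6128 eV

The energy levels of a hydrogen-like atom are given by:
E_n = -13.6057 Z² / n² eV  (with Z = 3 for Li²⁺)

For n = 2:
E_2 = -13.6057 × 3² / 2²
E_2 = -13.6057 × 9 / 4
E_2 = -30.6128 eV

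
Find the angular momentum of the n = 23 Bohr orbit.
2.42552e-33 J·s (or 23ℏ)

In the Bohr model, angular momentum is quantized:
L = nℏ

where ℏ = h/(2π) = 1.0545718e-34 J·s

For n = 23:
L = 23 × 1.0545718e-34 J·s
L = 2.42552e-33 J·s

This can also be written as L = 23ℏ.
The angular momentum is an integer multiple of the reduced Planck constant.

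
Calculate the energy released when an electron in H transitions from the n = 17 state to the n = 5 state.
0.497 eV

The energy levels are E_n = -13.6057 eV / n².

Energy at n = 17: E_17 = -13.6057 / 17² = -0.047079 eV
Energy at n = 5: E_5 = -13.6057 / 5² = -0.544228 eV

For emission (electron falling to lower state), the photon energy is:
E_photon = E_17 - E_5 = |-0.047079 - (-0.544228)|
E_photon = 0.497 eV

This energy is carried away by the emitted photon.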